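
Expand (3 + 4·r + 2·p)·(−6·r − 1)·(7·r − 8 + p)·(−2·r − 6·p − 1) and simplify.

(3 + 4·r + 2·p)·(−6·r − 1)·(7·r − 8 + p)·(−2·r − 6·p − 1)
= (−18·r − 3 − 24·r^2 − 4·r − 12·p·r − 2·p)·(7·r − 8 + p)·(−2·r − 6·p − 1)    [distributive law]
= (−22·r − 3 − 24·r^2 − 12·p·r − 2·p)·(7·r − 8 + p)·(−2·r − 6·p − 1)    [combine like terms]
= (−154·r^2 + 176·r − 22·p·r − 21·r + 24 − 3·p − 168·r^3 + 192·r^2 − 24·p·r^2 − 84·p·r^2 + 96·p·r − 12·p^2·r − 14·p·r + 16·p − 2·p^2)·(−2·r − 6·p − 1)    [distributive law]
= (38·r^2 + 155·r + 60·p·r + 24 + 13·p − 168·r^3 − 108·p·r^2 − 12·p^2·r − 2·p^2)·(−2·r − 6·p − 1)    [combine like terms]
= −76·r^3 − 228·p·r^2 − 38·r^2 − 310·r^2 − 930·p·r − 155·r − 120·p·r^2 − 360·p^2·r − 60·p·r − 48·r − 144·p − 24 − 26·p·r − 78·p^2 − 13·p + 336·r^4 + 1008·p·r^3 + 168·r^3 + 216·p·r^3 + 648·p^2·r^2 + 108·p·r^2 + 24·p^2·r^2 + 72·p^3·r + 12·p^2·r + 4·p^2·r + 12·p^3 + 2·p^2    [distributive law]
= 92·r^3 − 240·p·r^2 − 348·r^2 − 1016·p·r − 203·r − 344·p^2·r − 157·p − 24 − 76·p^2 + 336·r^4 + 1224·p·r^3 + 672·p^2·r^2 + 72·p^3·r + 12·p^3    [combine like terms]

92·r^3 − 240·p·r^2 − 348·r^2 − 1016·p·r − 203·r − 344·p^2·r − 157·p − 24 − 76·p^2 + 336·r^4 + 1224·p·r^3 + 672·p^2·r^2 + 72·p^3·r + 12·p^3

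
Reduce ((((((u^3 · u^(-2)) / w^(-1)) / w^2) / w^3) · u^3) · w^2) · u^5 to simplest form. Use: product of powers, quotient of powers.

u^9w^(-2)

((((((u^3 · u^(-2)) / w^(-1)) / w^2) / w^3) · u^3) · w^2) · u^5
= (((((u / w^(-1)) / w^2) / w^3) · u^3) · w^2) · u^5    [product of powers]
= u^9w^(-2)    [quotient of powers; product of powers]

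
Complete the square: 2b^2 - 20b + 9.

2b^2 - 20b + 9
= 2(b^2 - 10b) + 9    [factor out 2 from the b-terms]
= 2(b^2 - 10b + 25 - 25) + 9    [add and subtract 25 inside the bracket]
= 2(b - 5)^2 - 50 + 9    [perfect-square identity]
= 2(b - 5)^2 - 41    [combine constants]

2(b - 5)^2 - 41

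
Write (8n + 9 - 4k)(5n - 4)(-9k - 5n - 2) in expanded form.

-260kn^2 - 200n^3 - 145n^2 - 157kn + 154n + 292k + 72 + 180k^2n - 144k^2

(8n + 9 - 4k)(5n - 4)(-9k - 5n - 2)
= (40n^2 - 32n + 45n - 36 - 20kn + 16k)(-9k - 5n - 2)    [distributive law]
= (40n^2 + 13n - 36 - 20kn + 16k)(-9k - 5n - 2)    [combine like terms]
= -360kn^2 - 200n^3 - 80n^2 - 117kn - 65n^2 - 26n + 324k + 180n + 72 + 180k^2n + 100kn^2 + 40kn - 144k^2 - 80kn - 32k    [distributive law]
= -260kn^2 - 200n^3 - 145n^2 - 157kn + 154n + 292k + 72 + 180k^2n - 144k^2    [combine like terms]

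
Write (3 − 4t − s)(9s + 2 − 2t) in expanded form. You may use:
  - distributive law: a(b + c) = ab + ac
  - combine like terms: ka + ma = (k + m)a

(3 − 4t − s)(9s + 2 − 2t)
= 27s + 6 − 6t − 36st − 8t + 8t^2 − 9s^2 − 2s + 2st    [distributive law]
= 25s + 6 − 14t − 34st + 8t^2 − 9s^2    [combine like terms]

25s + 6 − 14t − 34st + 8t^2 − 9s^2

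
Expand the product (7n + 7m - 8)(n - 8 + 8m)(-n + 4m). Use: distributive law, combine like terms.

-7n³ - 35mn² + 64n² - 136mn + 196m²n - 480m² + 224m³ - 64n + 256m

(7n + 7m - 8)(n - 8 + 8m)(-n + 4m)
= (7n² - 56n + 56mn + 7mn - 56m + 56m² - 8n + 64 - 64m)(-n + 4m)    [distributive law]
= (7n² - 64n + 63mn - 120m + 56m² + 64)(-n + 4m)    [combine like terms]
= -7n³ + 28mn² + 64n² - 256mn - 63mn² + 252m²n + 120mn - 480m² - 56m²n + 224m³ - 64n + 256m    [distributive law]
= -7n³ - 35mn² + 64n² - 136mn + 196m²n - 480m² + 224m³ - 64n + 256m    [combine like terms]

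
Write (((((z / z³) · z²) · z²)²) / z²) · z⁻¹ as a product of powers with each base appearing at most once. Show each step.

z

(((((z / z³) · z²) · z²)²) / z²) · z⁻¹
= (((((z / z³) · z²)²) · ((z²)²)) / z²) · z⁻¹    [power of a product]
= (((((z / z³)²) · ((z²)²)) · ((z²)²)) / z²) · z⁻¹    [power of a product]
= (((((z²) / ((z³)²)) · ((z²)²)) · ((z²)²)) / z²) · z⁻¹    [power of a quotient]
= ((((z² / z⁶) · ((z²)²)) · ((z²)²)) / z²) · z⁻¹    [power of a power]
= (((z⁻⁴ · ((z²)²)) · ((z²)²)) / z²) · z⁻¹    [quotient of powers]
= (((z⁻⁴ · z⁴) · ((z²)²)) / z²) · z⁻¹    [power of a power]
= ((z⁰ · ((z²)²)) / z²) · z⁻¹    [product of powers]
= ((z⁰ · z⁴) / z²) · z⁻¹    [power of a power]
= (z⁴ / z²) · z⁻¹    [product of powers]
= z² · z⁻¹    [quotient of powers]
= z    [product of powers]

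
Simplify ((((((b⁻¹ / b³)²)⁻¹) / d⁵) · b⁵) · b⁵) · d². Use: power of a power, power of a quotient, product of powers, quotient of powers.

((((((b⁻¹ / b³)²)⁻¹) / d⁵) · b⁵) · b⁵) · d²
= (((((b⁻¹ / b³)⁻²) / d⁵) · b⁵) · b⁵) · d²    [power of a power]
= ((((((b⁻¹)⁻²) / ((b³)⁻²)) / d⁵) · b⁵) · b⁵) · d²    [power of a quotient]
= ((((b² / ((b³)⁻²)) / d⁵) · b⁵) · b⁵) · d²    [power of a power]
= ((((b² / b⁻⁶) / d⁵) · b⁵) · b⁵) · d²    [power of a power]
= (((b⁸ / d⁵) · b⁵) · b⁵) · d²    [quotient of powers]
= b¹⁸·d⁻³    [quotient of powers; product of powers]

b¹⁸·d⁻³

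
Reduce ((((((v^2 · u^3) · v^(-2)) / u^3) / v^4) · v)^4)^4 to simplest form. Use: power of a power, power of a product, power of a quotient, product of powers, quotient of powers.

v^(-48)

((((((v^2 · u^3) · v^(-2)) / u^3) / v^4) · v)^4)^4
= (((((v^2 · u^3) · v^(-2)) / u^3) / v^4) · v)^16    [power of a power]
= (((((v^2 · u^3) · v^(-2)) / u^3) / v^4)^16) · (v^16)    [power of a product]
= (((((v^2 · u^3) · v^(-2)) / u^3)^16) / ((v^4)^16)) · (v^16)    [power of a quotient]
= (((((v^2 · u^3) · v^(-2))^16) / ((u^3)^16)) / ((v^4)^16)) · (v^16)    [power of a quotient]
= (((((v^2 · u^3)^16) · ((v^(-2))^16)) / ((u^3)^16)) / ((v^4)^16)) · (v^16)    [power of a product]
= ((((((v^2)^16) · ((u^3)^16)) · ((v^(-2))^16)) / ((u^3)^16)) / ((v^4)^16)) · (v^16)    [power of a product]
= ((((v^32 · ((u^3)^16)) · ((v^(-2))^16)) / ((u^3)^16)) / ((v^4)^16)) · (v^16)    [power of a power]
= ((((v^32 · u^48) · ((v^(-2))^16)) / ((u^3)^16)) / ((v^4)^16)) · (v^16)    [power of a power]
= ((((v^32 · u^48) · v^(-32)) / ((u^3)^16)) / ((v^4)^16)) · (v^16)    [power of a power]
= ((((v^32 · u^48) · v^(-32)) / u^48) / ((v^4)^16)) · (v^16)    [power of a power]
= ((((v^32 · u^48) · v^(-32)) / u^48) / v^64) · (v^16)    [power of a power]
= v^(-48)    [quotient of powers; product of powers]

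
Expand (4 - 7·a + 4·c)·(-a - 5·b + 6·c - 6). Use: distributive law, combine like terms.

(4 - 7·a + 4·c)·(-a - 5·b + 6·c - 6)
= -4·a - 20·b + 24·c - 24 + 7·a² + 35·a·b - 42·a·c + 42·a - 4·a·c - 20·b·c + 24·c² - 24·c    [distributive law]
= 38·a - 20·b - 24 + 7·a² + 35·a·b - 46·a·c - 20·b·c + 24·c²    [combine like terms]

38·a - 20·b - 24 + 7·a² + 35·a·b - 46·a·c - 20·b·c + 24·c²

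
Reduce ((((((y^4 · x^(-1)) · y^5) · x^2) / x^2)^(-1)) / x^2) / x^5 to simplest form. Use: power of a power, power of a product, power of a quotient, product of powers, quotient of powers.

x^(-6)y^(-9)

((((((y^4 · x^(-1)) · y^5) · x^2) / x^2)^(-1)) / x^2) / x^5
= ((((((y^4 · x^(-1)) · y^5) · x^2)^(-1)) / ((x^2)^(-1))) / x^2) / x^5    [power of a quotient]
= ((((((y^4 · x^(-1)) · y^5)^(-1)) · ((x^2)^(-1))) / ((x^2)^(-1))) / x^2) / x^5    [power of a product]
= ((((((y^4 · x^(-1))^(-1)) · ((y^5)^(-1))) · ((x^2)^(-1))) / ((x^2)^(-1))) / x^2) / x^5    [power of a product]
= (((((((y^4)^(-1)) · ((x^(-1))^(-1))) · ((y^5)^(-1))) · ((x^2)^(-1))) / ((x^2)^(-1))) / x^2) / x^5    [power of a product]
= (((((y^(-4) · ((x^(-1))^(-1))) · ((y^5)^(-1))) · ((x^2)^(-1))) / ((x^2)^(-1))) / x^2) / x^5    [power of a power]
= (((((y^(-4) · x) · ((y^5)^(-1))) · ((x^2)^(-1))) / ((x^2)^(-1))) / x^2) / x^5    [power of a power]
= (((((y^(-4) · x) · y^(-5)) · ((x^2)^(-1))) / ((x^2)^(-1))) / x^2) / x^5    [power of a power]
= (((((y^(-4) · x) · y^(-5)) · x^(-2)) / ((x^2)^(-1))) / x^2) / x^5    [power of a power]
= (((((y^(-4) · x) · y^(-5)) · x^(-2)) / x^(-2)) / x^2) / x^5    [power of a power]
= x^(-6)y^(-9)    [quotient of powers; product of powers]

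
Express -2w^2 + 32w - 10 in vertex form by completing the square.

-2(w - 8)^2 + 118

-2w^2 + 32w - 10
= -2(w^2 - 16w) - 10    [factor out -2 from the w-terms]
= -2(w^2 - 16w + 64 - 64) - 10    [add and subtract 64 inside the bracket]
= -2(w - 8)^2 + 128 - 10    [perfect-square identity]
= -2(w - 8)^2 + 118    [combine constants]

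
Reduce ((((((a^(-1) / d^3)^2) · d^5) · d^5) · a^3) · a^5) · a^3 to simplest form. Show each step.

a^9·d^4

((((((a^(-1) / d^3)^2) · d^5) · d^5) · a^3) · a^5) · a^3
= (((((((a^(-1))^2) / ((d^3)^2)) · d^5) · d^5) · a^3) · a^5) · a^3    [power of a quotient]
= (((((a^(-2) / ((d^3)^2)) · d^5) · d^5) · a^3) · a^5) · a^3    [power of a power]
= (((((a^(-2) / d^6) · d^5) · d^5) · a^3) · a^5) · a^3    [power of a power]
= a^9·d^4    [quotient of powers; product of powers]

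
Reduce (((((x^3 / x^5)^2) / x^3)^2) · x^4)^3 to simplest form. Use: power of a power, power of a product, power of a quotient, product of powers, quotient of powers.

x^(-30)

(((((x^3 / x^5)^2) / x^3)^2) · x^4)^3
= (((((x^3 / x^5)^2) / x^3)^2)^3) · ((x^4)^3)    [power of a product]
= ((((x^3 / x^5)^2) / x^3)^6) · ((x^4)^3)    [power of a power]
= ((((x^3 / x^5)^2)^6) / ((x^3)^6)) · ((x^4)^3)    [power of a quotient]
= (((x^3 / x^5)^12) / ((x^3)^6)) · ((x^4)^3)    [power of a power]
= ((((x^3)^12) / ((x^5)^12)) / ((x^3)^6)) · ((x^4)^3)    [power of a quotient]
= ((x^36 / ((x^5)^12)) / ((x^3)^6)) · ((x^4)^3)    [power of a power]
= ((x^36 / x^60) / ((x^3)^6)) · ((x^4)^3)    [power of a power]
= (x^(-24) / ((x^3)^6)) · ((x^4)^3)    [quotient of powers]
= (x^(-24) / x^18) · ((x^4)^3)    [power of a power]
= x^(-42) · ((x^4)^3)    [quotient of powers]
= x^(-42) · x^12    [power of a power]
= x^(-30)    [product of powers]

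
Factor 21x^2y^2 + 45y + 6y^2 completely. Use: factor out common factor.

3y(7x^2y + 15 + 2y)

21x^2y^2 + 45y + 6y^2
= 3(7x^2y^2 + 15y + 2y^2)    [factor out 3]
= 3y(7x^2y + 15 + 2y)    [factor out y]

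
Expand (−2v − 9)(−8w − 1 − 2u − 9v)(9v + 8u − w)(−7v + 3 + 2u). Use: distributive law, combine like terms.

−882v^3w − 3577v^2w − 616uv^2w − 2404uvw + 248u^2vw + 112v^2w^2 + 456vw^2 − 32uvw^2 − 4743v^3 + 1674v^2 − 3748uv^2 + 2136uv + 740u^2v + 1758vw − 936uv^3 + 136u^2v^2 + 64u^3v − 1134v^4 + 1656uw + 1116u^2w − 216w^2 − 144uw^2 + 243v + 216u + 576u^2 − 27w + 288u^3

(−2v − 9)(−8w − 1 − 2u − 9v)(9v + 8u − w)(−7v + 3 + 2u)
= (16vw + 2v + 4uv + 18v^2 + 72w + 9 + 18u + 81v)(9v + 8u − w)(−7v + 3 + 2u)    [distributive law]
= (16vw + 83v + 4uv + 18v^2 + 72w + 9 + 18u)(9v + 8u − w)(−7v + 3 + 2u)    [combine like terms]
= (144v^2w + 128uvw − 16vw^2 + 747v^2 + 664uv − 83vw + 36uv^2 + 32u^2v − 4uvw + 162v^3 + 144uv^2 − 18v^2w + 648vw + 576uw − 72w^2 + 81v + 72u − 9w + 162uv + 144u^2 − 18uw)(−7v + 3 + 2u)    [distributive law]
= (126v^2w + 124uvw − 16vw^2 + 747v^2 + 826uv + 565vw + 180uv^2 + 32u^2v + 162v^3 + 558uw − 72w^2 + 81v + 72u − 9w + 144u^2)(−7v + 3 + 2u)    [combine like terms]
= −882v^3w + 378v^2w + 252uv^2w − 868uv^2w + 372uvw + 248u^2vw + 112v^2w^2 − 48vw^2 − 32uvw^2 − 5229v^3 + 2241v^2 + 1494uv^2 − 5782uv^2 + 2478uv + 1652u^2v − 3955v^2w + 1695vw + 1130uvw − 1260uv^3 + 540uv^2 + 360u^2v^2 − 224u^2v^2 + 96u^2v + 64u^3v − 1134v^4 + 486v^3 + 324uv^3 − 3906uvw + 1674uw + 1116u^2w + 504vw^2 − 216w^2 − 144uw^2 − 567v^2 + 243v + 162uv − 504uv + 216u + 144u^2 + 63vw − 27w − 18uw − 1008u^2v + 432u^2 + 288u^3    [distributive law]
= −882v^3w − 3577v^2w − 616uv^2w − 2404uvw + 248u^2vw + 112v^2w^2 + 456vw^2 − 32uvw^2 − 4743v^3 + 1674v^2 − 3748uv^2 + 2136uv + 740u^2v + 1758vw − 936uv^3 + 136u^2v^2 + 64u^3v − 1134v^4 + 1656uw + 1116u^2w − 216w^2 − 144uw^2 + 243v + 216u + 576u^2 − 27w + 288u^3    [combine like terms]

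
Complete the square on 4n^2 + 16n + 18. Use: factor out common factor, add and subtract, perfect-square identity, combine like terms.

4(n + 2)^2 + 2

4n^2 + 16n + 18
= 4(n^2 + 4n) + 18    [factor out 4 from the n-terms]
= 4(n^2 + 4n + 4 − 4) + 18    [add and subtract 4 inside the bracket]
= 4(n + 2)^2 − 16 + 18    [perfect-square identity]
= 4(n + 2)^2 + 2    [combine constants]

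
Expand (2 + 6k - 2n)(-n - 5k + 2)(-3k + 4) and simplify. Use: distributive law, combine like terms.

(2 + 6k - 2n)(-n - 5k + 2)(-3k + 4)
= (-2n - 10k + 4 - 6kn - 30k^2 + 12k + 2n^2 + 10kn - 4n)(-3k + 4)    [distributive law]
= (-6n + 2k + 4 + 4kn - 30k^2 + 2n^2)(-3k + 4)    [combine like terms]
= 18kn - 24n - 6k^2 + 8k - 12k + 16 - 12k^2n + 16kn + 90k^3 - 120k^2 - 6kn^2 + 8n^2    [distributive law]
= 34kn - 24n - 126k^2 - 4k + 16 - 12k^2n + 90k^3 - 6kn^2 + 8n^2    [combine like terms]

34kn - 24n - 126k^2 - 4k + 16 - 12k^2n + 90k^3 - 6kn^2 + 8n^2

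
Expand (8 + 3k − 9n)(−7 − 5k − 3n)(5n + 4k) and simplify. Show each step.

(8 + 3k − 9n)(−7 − 5k − 3n)(5n + 4k)
= (−56 − 40k − 24n − 21k − 15k^2 − 9kn + 63n + 45kn + 27n^2)(5n + 4k)    [distributive law]
= (−56 − 61k + 39n − 15k^2 + 36kn + 27n^2)(5n + 4k)    [combine like terms]
= −280n − 224k − 305kn − 244k^2 + 195n^2 + 156kn − 75k^2n − 60k^3 + 180kn^2 + 144k^2n + 135n^3 + 108kn^2    [distributive law]
= −280n − 224k − 149kn − 244k^2 + 195n^2 + 69k^2n − 60k^3 + 288kn^2 + 135n^3    [combine like terms]

−280n − 224k − 149kn − 244k^2 + 195n^2 + 69k^2n − 60k^3 + 288kn^2 + 135n^3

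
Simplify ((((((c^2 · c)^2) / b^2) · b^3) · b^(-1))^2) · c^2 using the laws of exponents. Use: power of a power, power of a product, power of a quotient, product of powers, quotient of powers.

((((((c^2 · c)^2) / b^2) · b^3) · b^(-1))^2) · c^2
= ((((((c^2 · c)^2) / b^2) · b^3)^2) · ((b^(-1))^2)) · c^2    [power of a product]
= ((((((c^2 · c)^2) / b^2)^2) · ((b^3)^2)) · ((b^(-1))^2)) · c^2    [power of a product]
= ((((((c^2 · c)^2)^2) / ((b^2)^2)) · ((b^3)^2)) · ((b^(-1))^2)) · c^2    [power of a quotient]
= (((((c^2 · c)^4) / ((b^2)^2)) · ((b^3)^2)) · ((b^(-1))^2)) · c^2    [power of a power]
= ((((((c^2)^4) · (c^4)) / ((b^2)^2)) · ((b^3)^2)) · ((b^(-1))^2)) · c^2    [power of a product]
= ((((c^8 · (c^4)) / ((b^2)^2)) · ((b^3)^2)) · ((b^(-1))^2)) · c^2    [power of a power]
= (((c^12 / ((b^2)^2)) · ((b^3)^2)) · ((b^(-1))^2)) · c^2    [product of powers]
= (((c^12 / b^4) · ((b^3)^2)) · ((b^(-1))^2)) · c^2    [power of a power]
= (((c^12 / b^4) · b^6) · ((b^(-1))^2)) · c^2    [power of a power]
= (((c^12 / b^4) · b^6) · b^(-2)) · c^2    [power of a power]
= c^14    [quotient of powers; product of powers]

c^14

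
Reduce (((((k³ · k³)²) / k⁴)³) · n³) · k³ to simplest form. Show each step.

k²⁷n³

(((((k³ · k³)²) / k⁴)³) · n³) · k³
= (((((k³ · k³)²)³) / ((k⁴)³)) · n³) · k³    [power of a quotient]
= ((((k³ · k³)⁶) / ((k⁴)³)) · n³) · k³    [power of a power]
= (((((k³)⁶) · ((k³)⁶)) / ((k⁴)³)) · n³) · k³    [power of a product]
= (((k¹⁸ · ((k³)⁶)) / ((k⁴)³)) · n³) · k³    [power of a power]
= (((k¹⁸ · k¹⁸) / ((k⁴)³)) · n³) · k³    [power of a power]
= ((k³⁶ / ((k⁴)³)) · n³) · k³    [product of powers]
= ((k³⁶ / k¹²) · n³) · k³    [power of a power]
= (k²⁴ · n³) · k³    [quotient of powers]
= k²⁷n³    [product of powers]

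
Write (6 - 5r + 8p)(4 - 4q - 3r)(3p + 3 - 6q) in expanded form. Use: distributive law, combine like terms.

168p + 72 - 216q - 360pq + 144q^2 - 186pr - 114r + 288qr + 204pqr - 120q^2r + 45pr^2 + 45r^2 - 90qr^2 + 96p^2 - 96p^2q + 192pq^2 - 72p^2r

(6 - 5r + 8p)(4 - 4q - 3r)(3p + 3 - 6q)
= (24 - 24q - 18r - 20r + 20qr + 15r^2 + 32p - 32pq - 24pr)(3p + 3 - 6q)    [distributive law]
= (24 - 24q - 38r + 20qr + 15r^2 + 32p - 32pq - 24pr)(3p + 3 - 6q)    [combine like terms]
= 72p + 72 - 144q - 72pq - 72q + 144q^2 - 114pr - 114r + 228qr + 60pqr + 60qr - 120q^2r + 45pr^2 + 45r^2 - 90qr^2 + 96p^2 + 96p - 192pq - 96p^2q - 96pq + 192pq^2 - 72p^2r - 72pr + 144pqr    [distributive law]
= 168p + 72 - 216q - 360pq + 144q^2 - 186pr - 114r + 288qr + 204pqr - 120q^2r + 45pr^2 + 45r^2 - 90qr^2 + 96p^2 - 96p^2q + 192pq^2 - 72p^2r    [combine like terms]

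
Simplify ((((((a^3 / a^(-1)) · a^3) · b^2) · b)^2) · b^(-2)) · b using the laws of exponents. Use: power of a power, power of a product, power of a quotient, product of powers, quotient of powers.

((((((a^3 / a^(-1)) · a^3) · b^2) · b)^2) · b^(-2)) · b
= ((((((a^3 / a^(-1)) · a^3) · b^2)^2) · (b^2)) · b^(-2)) · b    [power of a product]
= ((((((a^3 / a^(-1)) · a^3)^2) · ((b^2)^2)) · (b^2)) · b^(-2)) · b    [power of a product]
= ((((((a^3 / a^(-1))^2) · ((a^3)^2)) · ((b^2)^2)) · (b^2)) · b^(-2)) · b    [power of a product]
= (((((((a^3)^2) / ((a^(-1))^2)) · ((a^3)^2)) · ((b^2)^2)) · (b^2)) · b^(-2)) · b    [power of a quotient]
= (((((a^6 / ((a^(-1))^2)) · ((a^3)^2)) · ((b^2)^2)) · (b^2)) · b^(-2)) · b    [power of a power]
= (((((a^6 / a^(-2)) · ((a^3)^2)) · ((b^2)^2)) · (b^2)) · b^(-2)) · b    [power of a power]
= ((((a^8 · ((a^3)^2)) · ((b^2)^2)) · (b^2)) · b^(-2)) · b    [quotient of powers]
= ((((a^8 · a^6) · ((b^2)^2)) · (b^2)) · b^(-2)) · b    [power of a power]
= (((a^14 · ((b^2)^2)) · (b^2)) · b^(-2)) · b    [product of powers]
= (((a^14 · b^4) · (b^2)) · b^(-2)) · b    [power of a power]
= a^14b^5    [product of powers]

a^14b^5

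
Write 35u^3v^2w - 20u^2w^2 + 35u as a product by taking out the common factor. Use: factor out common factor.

35u^3v^2w - 20u^2w^2 + 35u
= 5(7u^3v^2w - 4u^2w^2 + 7u)    [factor out 5]
= 5u(7u^2v^2w - 4uw^2 + 7)    [factor out u]

5u(7u^2v^2w - 4uw^2 + 7)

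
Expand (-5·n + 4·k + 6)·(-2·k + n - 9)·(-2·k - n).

-20·k²·n - 4·k·n² + 5·n³ - 54·k·n - 51·n² + 16·k³ + 96·k² + 108·k + 54·n

(-5·n + 4·k + 6)·(-2·k + n - 9)·(-2·k - n)
= (10·k·n - 5·n² + 45·n - 8·k² + 4·k·n - 36·k - 12·k + 6·n - 54)·(-2·k - n)    [distributive law]
= (14·k·n - 5·n² + 51·n - 8·k² - 48·k - 54)·(-2·k - n)    [combine like terms]
= -28·k²·n - 14·k·n² + 10·k·n² + 5·n³ - 102·k·n - 51·n² + 16·k³ + 8·k²·n + 96·k² + 48·k·n + 108·k + 54·n    [distributive law]
= -20·k²·n - 4·k·n² + 5·n³ - 54·k·n - 51·n² + 16·k³ + 96·k² + 108·k + 54·n    [combine like terms]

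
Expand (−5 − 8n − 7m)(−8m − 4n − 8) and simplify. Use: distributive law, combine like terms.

96m + 84n + 40 + 92mn + 32n² + 56m²

(−5 − 8n − 7m)(−8m − 4n − 8)
= 40m + 20n + 40 + 64mn + 32n² + 64n + 56m² + 28mn + 56m    [distributive law]
= 96m + 84n + 40 + 92mn + 32n² + 56m²    [combine like terms]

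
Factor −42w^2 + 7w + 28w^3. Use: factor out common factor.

7w(−6w + 1 + 4w^2)

−42w^2 + 7w + 28w^3
= 7(−6w^2 + w + 4w^3)    [factor out 7]
= 7w(−6w + 1 + 4w^2)    [factor out w]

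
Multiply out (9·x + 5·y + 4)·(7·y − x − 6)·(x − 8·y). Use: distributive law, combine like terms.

130·x^2·y − 429·x·y^2 − 9·x^3 − 58·x^2 + 462·x·y − 280·y^3 + 16·y^2 − 24·x + 192·y

(9·x + 5·y + 4)·(7·y − x − 6)·(x − 8·y)
= (63·x·y − 9·x^2 − 54·x + 35·y^2 − 5·x·y − 30·y + 28·y − 4·x − 24)·(x − 8·y)    [distributive law]
= (58·x·y − 9·x^2 − 58·x + 35·y^2 − 2·y − 24)·(x − 8·y)    [combine like terms]
= 58·x^2·y − 464·x·y^2 − 9·x^3 + 72·x^2·y − 58·x^2 + 464·x·y + 35·x·y^2 − 280·y^3 − 2·x·y + 16·y^2 − 24·x + 192·y    [distributive law]
= 130·x^2·y − 429·x·y^2 − 9·x^3 − 58·x^2 + 462·x·y − 280·y^3 + 16·y^2 − 24·x + 192·y    [combine like terms]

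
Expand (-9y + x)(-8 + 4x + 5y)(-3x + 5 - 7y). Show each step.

-315xy + 360y - 729y² + 65x²y + 352xy² + 315y³ + 44x² - 40x - 12x³

(-9y + x)(-8 + 4x + 5y)(-3x + 5 - 7y)
= (72y - 36xy - 45y² - 8x + 4x² + 5xy)(-3x + 5 - 7y)    [distributive law]
= (72y - 31xy - 45y² - 8x + 4x²)(-3x + 5 - 7y)    [combine like terms]
= -216xy + 360y - 504y² + 93x²y - 155xy + 217xy² + 135xy² - 225y² + 315y³ + 24x² - 40x + 56xy - 12x³ + 20x² - 28x²y    [distributive law]
= -315xy + 360y - 729y² + 65x²y + 352xy² + 315y³ + 44x² - 40x - 12x³    [combine like terms]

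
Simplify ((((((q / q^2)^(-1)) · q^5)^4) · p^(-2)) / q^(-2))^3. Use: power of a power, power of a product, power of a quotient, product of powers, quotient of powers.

((((((q / q^2)^(-1)) · q^5)^4) · p^(-2)) / q^(-2))^3
= ((((((q / q^2)^(-1)) · q^5)^4) · p^(-2))^3) / ((q^(-2))^3)    [power of a quotient]
= ((((((q / q^2)^(-1)) · q^5)^4)^3) · ((p^(-2))^3)) / ((q^(-2))^3)    [power of a product]
= (((((q / q^2)^(-1)) · q^5)^12) · ((p^(-2))^3)) / ((q^(-2))^3)    [power of a power]
= (((((q / q^2)^(-1))^12) · ((q^5)^12)) · ((p^(-2))^3)) / ((q^(-2))^3)    [power of a product]
= ((((q / q^2)^(-12)) · ((q^5)^12)) · ((p^(-2))^3)) / ((q^(-2))^3)    [power of a power]
= ((((q^(-12)) / ((q^2)^(-12))) · ((q^5)^12)) · ((p^(-2))^3)) / ((q^(-2))^3)    [power of a quotient]
= (((q^(-12) / q^(-24)) · ((q^5)^12)) · ((p^(-2))^3)) / ((q^(-2))^3)    [power of a power]
= ((q^12 · ((q^5)^12)) · ((p^(-2))^3)) / ((q^(-2))^3)    [quotient of powers]
= ((q^12 · q^60) · ((p^(-2))^3)) / ((q^(-2))^3)    [power of a power]
= (q^72 · ((p^(-2))^3)) / ((q^(-2))^3)    [product of powers]
= (q^72 · p^(-6)) / ((q^(-2))^3)    [power of a power]
= (q^72 · p^(-6)) / q^(-6)    [power of a power]
= p^(-6)q^78    [quotient of powers]

p^(-6)q^78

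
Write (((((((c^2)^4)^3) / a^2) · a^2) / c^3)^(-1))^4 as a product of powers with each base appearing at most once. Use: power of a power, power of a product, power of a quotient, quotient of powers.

(((((((c^2)^4)^3) / a^2) · a^2) / c^3)^(-1))^4
= ((((((c^2)^4)^3) / a^2) · a^2) / c^3)^(-4)    [power of a power]
= ((((((c^2)^4)^3) / a^2) · a^2)^(-4)) / ((c^3)^(-4))    [power of a quotient]
= ((((((c^2)^4)^3) / a^2)^(-4)) · ((a^2)^(-4))) / ((c^3)^(-4))    [power of a product]
= ((((((c^2)^4)^3)^(-4)) / ((a^2)^(-4))) · ((a^2)^(-4))) / ((c^3)^(-4))    [power of a quotient]
= (((((c^2)^4)^(-12)) / ((a^2)^(-4))) · ((a^2)^(-4))) / ((c^3)^(-4))    [power of a power]
= ((((c^2)^(-48)) / ((a^2)^(-4))) · ((a^2)^(-4))) / ((c^3)^(-4))    [power of a power]
= ((c^(-96) / ((a^2)^(-4))) · ((a^2)^(-4))) / ((c^3)^(-4))    [power of a power]
= ((c^(-96) / a^(-8)) · ((a^2)^(-4))) / ((c^3)^(-4))    [power of a power]
= ((c^(-96) / a^(-8)) · a^(-8)) / ((c^3)^(-4))    [power of a power]
= ((c^(-96) / a^(-8)) · a^(-8)) / c^(-12)    [power of a power]
= c^(-84)    [quotient of powers]

c^(-84)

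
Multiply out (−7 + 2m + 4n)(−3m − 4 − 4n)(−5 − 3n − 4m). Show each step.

−177m + 13mn − 22m^2 − 140 − 144n + 44n^2 + 98m^2n + 24m^3 + 124mn^2 + 48n^3

(−7 + 2m + 4n)(−3m − 4 − 4n)(−5 − 3n − 4m)
= (21m + 28 + 28n − 6m^2 − 8m − 8mn − 12mn − 16n − 16n^2)(−5 − 3n − 4m)    [distributive law]
= (13m + 28 + 12n − 6m^2 − 20mn − 16n^2)(−5 − 3n − 4m)    [combine like terms]
= −65m − 39mn − 52m^2 − 140 − 84n − 112m − 60n − 36n^2 − 48mn + 30m^2 + 18m^2n + 24m^3 + 100mn + 60mn^2 + 80m^2n + 80n^2 + 48n^3 + 64mn^2    [distributive law]
= −177m + 13mn − 22m^2 − 140 − 144n + 44n^2 + 98m^2n + 24m^3 + 124mn^2 + 48n^3    [combine like terms]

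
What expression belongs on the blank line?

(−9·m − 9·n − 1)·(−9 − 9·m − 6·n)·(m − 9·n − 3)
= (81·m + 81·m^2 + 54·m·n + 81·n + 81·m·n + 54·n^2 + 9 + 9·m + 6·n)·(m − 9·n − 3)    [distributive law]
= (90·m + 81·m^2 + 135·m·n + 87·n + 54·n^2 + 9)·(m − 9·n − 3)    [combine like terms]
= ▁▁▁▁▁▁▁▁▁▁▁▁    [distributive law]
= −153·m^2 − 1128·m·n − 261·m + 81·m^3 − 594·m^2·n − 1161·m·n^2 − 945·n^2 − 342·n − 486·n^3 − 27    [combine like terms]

By distributive law:

90·m^2 − 810·m·n − 270·m + 81·m^3 − 729·m^2·n − 243·m^2 + 135·m^2·n − 1215·m·n^2 − 405·m·n + 87·m·n − 783·n^2 − 261·n + 54·m·n^2 − 486·n^3 − 162·n^2 + 9·m − 81·n − 27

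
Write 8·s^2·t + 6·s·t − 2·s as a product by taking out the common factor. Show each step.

8·s^2·t + 6·s·t − 2·s
= 2(4·s^2·t + 3·s·t − s)    [factor out 2]
= 2·s(4·s·t + 3·t − 1)    [factor out s]

2·s(4·s·t + 3·t − 1)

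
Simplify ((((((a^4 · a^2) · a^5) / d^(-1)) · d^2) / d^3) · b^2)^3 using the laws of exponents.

a^33b^6

((((((a^4 · a^2) · a^5) / d^(-1)) · d^2) / d^3) · b^2)^3
= ((((((a^4 · a^2) · a^5) / d^(-1)) · d^2) / d^3)^3) · ((b^2)^3)    [power of a product]
= ((((((a^4 · a^2) · a^5) / d^(-1)) · d^2)^3) / ((d^3)^3)) · ((b^2)^3)    [power of a quotient]
= ((((((a^4 · a^2) · a^5) / d^(-1))^3) · ((d^2)^3)) / ((d^3)^3)) · ((b^2)^3)    [power of a product]
= ((((((a^4 · a^2) · a^5)^3) / ((d^(-1))^3)) · ((d^2)^3)) / ((d^3)^3)) · ((b^2)^3)    [power of a quotient]
= ((((((a^4 · a^2)^3) · ((a^5)^3)) / ((d^(-1))^3)) · ((d^2)^3)) / ((d^3)^3)) · ((b^2)^3)    [power of a product]
= (((((((a^4)^3) · ((a^2)^3)) · ((a^5)^3)) / ((d^(-1))^3)) · ((d^2)^3)) / ((d^3)^3)) · ((b^2)^3)    [power of a product]
= (((((a^12 · ((a^2)^3)) · ((a^5)^3)) / ((d^(-1))^3)) · ((d^2)^3)) / ((d^3)^3)) · ((b^2)^3)    [power of a power]
= (((((a^12 · a^6) · ((a^5)^3)) / ((d^(-1))^3)) · ((d^2)^3)) / ((d^3)^3)) · ((b^2)^3)    [power of a power]
= ((((a^18 · ((a^5)^3)) / ((d^(-1))^3)) · ((d^2)^3)) / ((d^3)^3)) · ((b^2)^3)    [product of powers]
= ((((a^18 · a^15) / ((d^(-1))^3)) · ((d^2)^3)) / ((d^3)^3)) · ((b^2)^3)    [power of a power]
= (((a^33 / ((d^(-1))^3)) · ((d^2)^3)) / ((d^3)^3)) · ((b^2)^3)    [product of powers]
= (((a^33 / d^(-3)) · ((d^2)^3)) / ((d^3)^3)) · ((b^2)^3)    [power of a power]
= (((a^33 / d^(-3)) · d^6) / ((d^3)^3)) · ((b^2)^3)    [power of a power]
= (((a^33 / d^(-3)) · d^6) / d^9) · ((b^2)^3)    [power of a power]
= (((a^33 / d^(-3)) · d^6) / d^9) · b^6    [power of a power]
= a^33b^6    [quotient of powers; product of powers]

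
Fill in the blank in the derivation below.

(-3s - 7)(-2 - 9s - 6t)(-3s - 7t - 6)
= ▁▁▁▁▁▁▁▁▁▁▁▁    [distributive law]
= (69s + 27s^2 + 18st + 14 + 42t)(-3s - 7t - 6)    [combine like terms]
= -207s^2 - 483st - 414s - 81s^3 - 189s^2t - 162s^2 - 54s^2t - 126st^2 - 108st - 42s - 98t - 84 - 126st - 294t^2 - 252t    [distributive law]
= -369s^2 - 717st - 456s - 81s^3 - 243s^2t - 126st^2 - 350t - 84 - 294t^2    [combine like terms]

After distributive law, the bracketed line is:

(6s + 27s^2 + 18st + 14 + 63s + 42t)(-3s - 7t - 6)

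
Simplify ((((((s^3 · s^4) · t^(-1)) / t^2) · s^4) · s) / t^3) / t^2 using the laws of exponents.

s^12·t^(-8)

((((((s^3 · s^4) · t^(-1)) / t^2) · s^4) · s) / t^3) / t^2
= (((((s^7 · t^(-1)) / t^2) · s^4) · s) / t^3) / t^2    [product of powers]
= s^12·t^(-8)    [quotient of powers; product of powers]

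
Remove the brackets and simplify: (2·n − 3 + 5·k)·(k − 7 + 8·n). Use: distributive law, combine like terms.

42·k·n − 38·n + 16·n^2 − 38·k + 21 + 5·k^2

(2·n − 3 + 5·k)·(k − 7 + 8·n)
= 2·k·n − 14·n + 16·n^2 − 3·k + 21 − 24·n + 5·k^2 − 35·k + 40·k·n    [distributive law]
= 42·k·n − 38·n + 16·n^2 − 38·k + 21 + 5·k^2    [combine like terms]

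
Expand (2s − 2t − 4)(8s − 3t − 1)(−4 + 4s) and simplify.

(2s − 2t − 4)(8s − 3t − 1)(−4 + 4s)
= (16s^2 − 6st − 2s − 16st + 6t^2 + 2t − 32s + 12t + 4)(−4 + 4s)    [distributive law]
= (16s^2 − 22st − 34s + 6t^2 + 14t + 4)(−4 + 4s)    [combine like terms]
= −64s^2 + 64s^3 + 88st − 88s^2t + 136s − 136s^2 − 24t^2 + 24st^2 − 56t + 56st − 16 + 16s    [distributive law]
= −200s^2 + 64s^3 + 144st − 88s^2t + 152s − 24t^2 + 24st^2 − 56t − 16    [combine like terms]

−200s^2 + 64s^3 + 144st − 88s^2t + 152s − 24t^2 + 24st^2 − 56t − 16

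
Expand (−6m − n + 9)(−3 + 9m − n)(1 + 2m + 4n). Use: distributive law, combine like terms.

(−6m − n + 9)(−3 + 9m − n)(1 + 2m + 4n)
= (18m − 54m^2 + 6mn + 3n − 9mn + n^2 − 27 + 81m − 9n)(1 + 2m + 4n)    [distributive law]
= (99m − 54m^2 − 3mn − 6n + n^2 − 27)(1 + 2m + 4n)    [combine like terms]
= 99m + 198m^2 + 396mn − 54m^2 − 108m^3 − 216m^2n − 3mn − 6m^2n − 12mn^2 − 6n − 12mn − 24n^2 + n^2 + 2mn^2 + 4n^3 − 27 − 54m − 108n    [distributive law]
= 45m + 144m^2 + 381mn − 108m^3 − 222m^2n − 10mn^2 − 114n − 23n^2 + 4n^3 − 27    [combine like terms]

45m + 144m^2 + 381mn − 108m^3 − 222m^2n − 10mn^2 − 114n − 23n^2 + 4n^3 − 27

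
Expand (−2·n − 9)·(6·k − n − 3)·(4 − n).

6·k·n + 12·k·n² − 7·n² − 2·n³ + 33·n − 216·k + 108

(−2·n − 9)·(6·k − n − 3)·(4 − n)
= (−12·k·n + 2·n² + 6·n − 54·k + 9·n + 27)·(4 − n)    [distributive law]
= (−12·k·n + 2·n² + 15·n − 54·k + 27)·(4 − n)    [combine like terms]
= −48·k·n + 12·k·n² + 8·n² − 2·n³ + 60·n − 15·n² − 216·k + 54·k·n + 108 − 27·n    [distributive law]
= 6·k·n + 12·k·n² − 7·n² − 2·n³ + 33·n − 216·k + 108    [combine like terms]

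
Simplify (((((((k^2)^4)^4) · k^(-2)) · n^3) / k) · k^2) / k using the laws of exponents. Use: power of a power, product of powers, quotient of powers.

(((((((k^2)^4)^4) · k^(-2)) · n^3) / k) · k^2) / k
= ((((((k^2)^16) · k^(-2)) · n^3) / k) · k^2) / k    [power of a power]
= ((((k^32 · k^(-2)) · n^3) / k) · k^2) / k    [power of a power]
= (((k^30 · n^3) / k) · k^2) / k    [product of powers]
= k^30n^3    [quotient of powers; product of powers]

k^30n^3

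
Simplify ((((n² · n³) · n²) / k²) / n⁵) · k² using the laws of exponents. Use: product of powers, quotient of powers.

((((n² · n³) · n²) / k²) / n⁵) · k²
= (((n⁵ · n²) / k²) / n⁵) · k²    [product of powers]
= ((n⁷ / k²) / n⁵) · k²    [product of powers]
= n²    [quotient of powers]

n²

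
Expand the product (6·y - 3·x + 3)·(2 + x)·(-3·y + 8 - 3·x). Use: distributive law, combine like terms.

(6·y - 3·x + 3)·(2 + x)·(-3·y + 8 - 3·x)
= (12·y + 6·x·y - 6·x - 3·x² + 6 + 3·x)·(-3·y + 8 - 3·x)    [distributive law]
= (12·y + 6·x·y - 3·x - 3·x² + 6)·(-3·y + 8 - 3·x)    [combine like terms]
= -36·y² + 96·y - 36·x·y - 18·x·y² + 48·x·y - 18·x²·y + 9·x·y - 24·x + 9·x² + 9·x²·y - 24·x² + 9·x³ - 18·y + 48 - 18·x    [distributive law]
= -36·y² + 78·y + 21·x·y - 18·x·y² - 9·x²·y - 42·x - 15·x² + 9·x³ + 48    [combine like terms]

-36·y² + 78·y + 21·x·y - 18·x·y² - 9·x²·y - 42·x - 15·x² + 9·x³ + 48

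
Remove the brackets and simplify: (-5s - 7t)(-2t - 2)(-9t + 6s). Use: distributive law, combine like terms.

-6st^2 + 60s^2t - 6st + 60s^2 - 126t^3 - 126t^2

(-5s - 7t)(-2t - 2)(-9t + 6s)
= (10st + 10s + 14t^2 + 14t)(-9t + 6s)    [distributive law]
= -90st^2 + 60s^2t - 90st + 60s^2 - 126t^3 + 84st^2 - 126t^2 + 84st    [distributive law]
= -6st^2 + 60s^2t - 6st + 60s^2 - 126t^3 - 126t^2    [combine like terms]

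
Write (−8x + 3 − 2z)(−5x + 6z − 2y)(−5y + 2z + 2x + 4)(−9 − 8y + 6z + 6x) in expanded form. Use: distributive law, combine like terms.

(−8x + 3 − 2z)(−5x + 6z − 2y)(−5y + 2z + 2x + 4)(−9 − 8y + 6z + 6x)
= (40x^2 − 48xz + 16xy − 15x + 18z − 6y + 10xz − 12z^2 + 4yz)(−5y + 2z + 2x + 4)(−9 − 8y + 6z + 6x)    [distributive law]
= (40x^2 − 38xz + 16xy − 15x + 18z − 6y − 12z^2 + 4yz)(−5y + 2z + 2x + 4)(−9 − 8y + 6z + 6x)    [combine like terms]
= (−200x^2y + 80x^2z + 80x^3 + 160x^2 + 190xyz − 76xz^2 − 76x^2z − 152xz − 80xy^2 + 32xyz + 32x^2y + 64xy + 75xy − 30xz − 30x^2 − 60x − 90yz + 36z^2 + 36xz + 72z + 30y^2 − 12yz − 12xy − 24y + 60yz^2 − 24z^3 − 24xz^2 − 48z^2 − 20y^2z + 8yz^2 + 8xyz + 16yz)(−9 − 8y + 6z + 6x)    [distributive law]
= (−168x^2y + 4x^2z + 80x^3 + 130x^2 + 230xyz − 100xz^2 − 146xz − 80xy^2 + 127xy − 60x − 86yz − 12z^2 + 72z + 30y^2 − 24y + 68yz^2 − 24z^3 − 20y^2z)(−9 − 8y + 6z + 6x)    [combine like terms]
= 1512x^2y + 1344x^2y^2 − 1008x^2yz − 1008x^3y − 36x^2z − 32x^2yz + 24x^2z^2 + 24x^3z − 720x^3 − 640x^3y + 480x^3z + 480x^4 − 1170x^2 − 1040x^2y + 780x^2z + 780x^3 − 2070xyz − 1840xy^2z + 1380xyz^2 + 1380x^2yz + 900xz^2 + 800xyz^2 − 600xz^3 − 600x^2z^2 + 1314xz + 1168xyz − 876xz^2 − 876x^2z + 720xy^2 + 640xy^3 − 480xy^2z − 480x^2y^2 − 1143xy − 1016xy^2 + 762xyz + 762x^2y + 540x + 480xy − 360xz − 360x^2 + 774yz + 688y^2z − 516yz^2 − 516xyz + 108z^2 + 96yz^2 − 72z^3 − 72xz^2 − 648z − 576yz + 432z^2 + 432xz − 270y^2 − 240y^3 + 180y^2z + 180xy^2 + 216y + 192y^2 − 144yz − 144xy − 612yz^2 − 544y^2z^2 + 408yz^3 + 408xyz^2 + 216z^3 + 192yz^3 − 144z^4 − 144xz^3 + 180y^2z + 160y^3z − 120y^2z^2 − 120xy^2z    [distributive law]
= 1234x^2y + 864x^2y^2 + 340x^2yz − 1648x^3y − 132x^2z − 576x^2z^2 + 504x^3z + 60x^3 + 480x^4 − 1530x^2 − 656xyz − 2440xy^2z + 2588xyz^2 − 48xz^2 − 744xz^3 + 1386xz − 116xy^2 + 640xy^3 − 807xy + 540x + 54yz + 1048y^2z − 1032yz^2 + 540z^2 + 144z^3 − 648z − 78y^2 − 240y^3 + 216y − 664y^2z^2 + 600yz^3 − 144z^4 + 160y^3z    [combine like terms]

1234x^2y + 864x^2y^2 + 340x^2yz − 1648x^3y − 132x^2z − 576x^2z^2 + 504x^3z + 60x^3 + 480x^4 − 1530x^2 − 656xyz − 2440xy^2z + 2588xyz^2 − 48xz^2 − 744xz^3 + 1386xz − 116xy^2 + 640xy^3 − 807xy + 540x + 54yz + 1048y^2z − 1032yz^2 + 540z^2 + 144z^3 − 648z − 78y^2 − 240y^3 + 216y − 664y^2z^2 + 600yz^3 − 144z^4 + 160y^3z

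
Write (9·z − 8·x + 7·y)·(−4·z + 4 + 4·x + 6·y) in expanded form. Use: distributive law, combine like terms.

−36·z² + 36·z + 68·x·z + 26·y·z − 32·x − 32·x² − 20·x·y + 28·y + 42·y²

(9·z − 8·x + 7·y)·(−4·z + 4 + 4·x + 6·y)
= −36·z² + 36·z + 36·x·z + 54·y·z + 32·x·z − 32·x − 32·x² − 48·x·y − 28·y·z + 28·y + 28·x·y + 42·y²    [distributive law]
= −36·z² + 36·z + 68·x·z + 26·y·z − 32·x − 32·x² − 20·x·y + 28·y + 42·y²    [combine like terms]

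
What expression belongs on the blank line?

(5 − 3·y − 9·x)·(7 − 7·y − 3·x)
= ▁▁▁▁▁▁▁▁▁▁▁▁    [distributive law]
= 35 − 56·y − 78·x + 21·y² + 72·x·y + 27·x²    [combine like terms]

After distributive law, the bracketed line is:

35 − 35·y − 15·x − 21·y + 21·y² + 9·x·y − 63·x + 63·x·y + 27·x²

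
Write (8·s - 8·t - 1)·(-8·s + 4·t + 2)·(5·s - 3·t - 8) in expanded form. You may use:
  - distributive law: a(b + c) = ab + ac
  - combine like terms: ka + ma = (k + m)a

-320·s^3 + 672·s^2·t + 632·s^2 - 448·s·t^2 - 940·s·t - 202·s + 96·t^3 + 316·t^2 + 166·t + 16

(8·s - 8·t - 1)·(-8·s + 4·t + 2)·(5·s - 3·t - 8)
= (-64·s^2 + 32·s·t + 16·s + 64·s·t - 32·t^2 - 16·t + 8·s - 4·t - 2)·(5·s - 3·t - 8)    [distributive law]
= (-64·s^2 + 96·s·t + 24·s - 32·t^2 - 20·t - 2)·(5·s - 3·t - 8)    [combine like terms]
= -320·s^3 + 192·s^2·t + 512·s^2 + 480·s^2·t - 288·s·t^2 - 768·s·t + 120·s^2 - 72·s·t - 192·s - 160·s·t^2 + 96·t^3 + 256·t^2 - 100·s·t + 60·t^2 + 160·t - 10·s + 6·t + 16    [distributive law]
= -320·s^3 + 672·s^2·t + 632·s^2 - 448·s·t^2 - 940·s·t - 202·s + 96·t^3 + 316·t^2 + 166·t + 16    [combine like terms]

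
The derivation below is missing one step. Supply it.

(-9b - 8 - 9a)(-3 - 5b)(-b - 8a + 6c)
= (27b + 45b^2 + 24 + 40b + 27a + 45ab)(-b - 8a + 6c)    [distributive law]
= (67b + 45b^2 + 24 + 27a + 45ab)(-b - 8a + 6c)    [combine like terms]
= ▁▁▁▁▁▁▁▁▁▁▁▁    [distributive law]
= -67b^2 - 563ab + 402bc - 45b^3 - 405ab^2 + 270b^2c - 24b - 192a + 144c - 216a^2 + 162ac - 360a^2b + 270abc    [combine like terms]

Applying distributive law to the line above:

-67b^2 - 536ab + 402bc - 45b^3 - 360ab^2 + 270b^2c - 24b - 192a + 144c - 27ab - 216a^2 + 162ac - 45ab^2 - 360a^2b + 270abc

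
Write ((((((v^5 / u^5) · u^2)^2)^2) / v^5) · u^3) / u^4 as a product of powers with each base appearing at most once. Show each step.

u^(-13)·v^15

((((((v^5 / u^5) · u^2)^2)^2) / v^5) · u^3) / u^4
= (((((v^5 / u^5) · u^2)^4) / v^5) · u^3) / u^4    [power of a power]
= (((((v^5 / u^5)^4) · ((u^2)^4)) / v^5) · u^3) / u^4    [power of a product]
= ((((((v^5)^4) / ((u^5)^4)) · ((u^2)^4)) / v^5) · u^3) / u^4    [power of a quotient]
= ((((v^20 / ((u^5)^4)) · ((u^2)^4)) / v^5) · u^3) / u^4    [power of a power]
= ((((v^20 / u^20) · ((u^2)^4)) / v^5) · u^3) / u^4    [power of a power]
= ((((v^20 / u^20) · u^8) / v^5) · u^3) / u^4    [power of a power]
= u^(-13)·v^15    [quotient of powers; product of powers]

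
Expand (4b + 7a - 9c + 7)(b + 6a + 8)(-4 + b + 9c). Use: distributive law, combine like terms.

(4b + 7a - 9c + 7)(b + 6a + 8)(-4 + b + 9c)
= (4b^2 + 24ab + 32b + 7ab + 42a^2 + 56a - 9bc - 54ac - 72c + 7b + 42a + 56)(-4 + b + 9c)    [distributive law]
= (4b^2 + 31ab + 39b + 42a^2 + 98a - 9bc - 54ac - 72c + 56)(-4 + b + 9c)    [combine like terms]
= -16b^2 + 4b^3 + 36b^2c - 124ab + 31ab^2 + 279abc - 156b + 39b^2 + 351bc - 168a^2 + 42a^2b + 378a^2c - 392a + 98ab + 882ac + 36bc - 9b^2c - 81bc^2 + 216ac - 54abc - 486ac^2 + 288c - 72bc - 648c^2 - 224 + 56b + 504c    [distributive law]
= 23b^2 + 4b^3 + 27b^2c - 26ab + 31ab^2 + 225abc - 100b + 315bc - 168a^2 + 42a^2b + 378a^2c - 392a + 1098ac - 81bc^2 - 486ac^2 + 792c - 648c^2 - 224    [combine like terms]

23b^2 + 4b^3 + 27b^2c - 26ab + 31ab^2 + 225abc - 100b + 315bc - 168a^2 + 42a^2b + 378a^2c - 392a + 1098ac - 81bc^2 - 486ac^2 + 792c - 648c^2 - 224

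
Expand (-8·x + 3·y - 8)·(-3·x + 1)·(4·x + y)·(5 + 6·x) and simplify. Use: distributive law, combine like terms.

(-8·x + 3·y - 8)·(-3·x + 1)·(4·x + y)·(5 + 6·x)
= (24·x^2 - 8·x - 9·x·y + 3·y + 24·x - 8)·(4·x + y)·(5 + 6·x)    [distributive law]
= (24·x^2 + 16·x - 9·x·y + 3·y - 8)·(4·x + y)·(5 + 6·x)    [combine like terms]
= (96·x^3 + 24·x^2·y + 64·x^2 + 16·x·y - 36·x^2·y - 9·x·y^2 + 12·x·y + 3·y^2 - 32·x - 8·y)·(5 + 6·x)    [distributive law]
= (96·x^3 - 12·x^2·y + 64·x^2 + 28·x·y - 9·x·y^2 + 3·y^2 - 32·x - 8·y)·(5 + 6·x)    [combine like terms]
= 480·x^3 + 576·x^4 - 60·x^2·y - 72·x^3·y + 320·x^2 + 384·x^3 + 140·x·y + 168·x^2·y - 45·x·y^2 - 54·x^2·y^2 + 15·y^2 + 18·x·y^2 - 160·x - 192·x^2 - 40·y - 48·x·y    [distributive law]
= 864·x^3 + 576·x^4 + 108·x^2·y - 72·x^3·y + 128·x^2 + 92·x·y - 27·x·y^2 - 54·x^2·y^2 + 15·y^2 - 160·x - 40·y    [combine like terms]

864·x^3 + 576·x^4 + 108·x^2·y - 72·x^3·y + 128·x^2 + 92·x·y - 27·x·y^2 - 54·x^2·y^2 + 15·y^2 - 160·x - 40·y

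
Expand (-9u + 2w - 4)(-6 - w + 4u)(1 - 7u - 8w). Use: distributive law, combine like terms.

(-9u + 2w - 4)(-6 - w + 4u)(1 - 7u - 8w)
= (54u + 9uw - 36u² - 12w - 2w² + 8uw + 24 + 4w - 16u)(1 - 7u - 8w)    [distributive law]
= (38u + 17uw - 36u² - 8w - 2w² + 24)(1 - 7u - 8w)    [combine like terms]
= 38u - 266u² - 304uw + 17uw - 119u²w - 136uw² - 36u² + 252u³ + 288u²w - 8w + 56uw + 64w² - 2w² + 14uw² + 16w³ + 24 - 168u - 192w    [distributive law]
= -130u - 302u² - 231uw + 169u²w - 122uw² + 252u³ - 200w + 62w² + 16w³ + 24    [combine like terms]

-130u - 302u² - 231uw + 169u²w - 122uw² + 252u³ - 200w + 62w² + 16w³ + 24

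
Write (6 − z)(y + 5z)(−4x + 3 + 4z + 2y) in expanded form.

(6 − z)(y + 5z)(−4x + 3 + 4z + 2y)
= (6y + 30z − yz − 5z^2)(−4x + 3 + 4z + 2y)    [distributive law]
= −24xy + 18y + 24yz + 12y^2 − 120xz + 90z + 120z^2 + 60yz + 4xyz − 3yz − 4yz^2 − 2y^2z + 20xz^2 − 15z^2 − 20z^3 − 10yz^2    [distributive law]
= −24xy + 18y + 81yz + 12y^2 − 120xz + 90z + 105z^2 + 4xyz − 14yz^2 − 2y^2z + 20xz^2 − 20z^3    [combine like terms]

−24xy + 18y + 81yz + 12y^2 − 120xz + 90z + 105z^2 + 4xyz − 14yz^2 − 2y^2z + 20xz^2 − 20z^3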